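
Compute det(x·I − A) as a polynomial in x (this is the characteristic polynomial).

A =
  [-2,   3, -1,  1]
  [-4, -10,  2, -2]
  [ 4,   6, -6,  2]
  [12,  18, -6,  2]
x^4 + 16*x^3 + 96*x^2 + 256*x + 256

Expanding det(x·I − A) (e.g. by cofactor expansion or by noting that A is similar to its Jordan form J, which has the same characteristic polynomial as A) gives
  χ_A(x) = x^4 + 16*x^3 + 96*x^2 + 256*x + 256
which factors as (x + 4)^4. The eigenvalues (with algebraic multiplicities) are λ = -4 with multiplicity 4.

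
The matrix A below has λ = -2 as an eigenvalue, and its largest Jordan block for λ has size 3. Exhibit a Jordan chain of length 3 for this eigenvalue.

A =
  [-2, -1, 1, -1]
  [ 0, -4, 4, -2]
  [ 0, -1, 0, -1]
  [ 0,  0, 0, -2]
A Jordan chain for λ = -2 of length 3:
v_1 = (1, 0, 0, 0)ᵀ
v_2 = (-1, -2, -1, 0)ᵀ
v_3 = (0, 1, 0, 0)ᵀ

Let N = A − (-2)·I. We want v_3 with N^3 v_3 = 0 but N^2 v_3 ≠ 0; then v_{j-1} := N · v_j for j = 3, …, 2.

Pick v_3 = (0, 1, 0, 0)ᵀ.
Then v_2 = N · v_3 = (-1, -2, -1, 0)ᵀ.
Then v_1 = N · v_2 = (1, 0, 0, 0)ᵀ.

Sanity check: (A − (-2)·I) v_1 = (0, 0, 0, 0)ᵀ = 0. ✓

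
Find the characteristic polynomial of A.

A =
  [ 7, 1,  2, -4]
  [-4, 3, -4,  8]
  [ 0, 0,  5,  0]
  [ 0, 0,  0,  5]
x^4 - 20*x^3 + 150*x^2 - 500*x + 625

Expanding det(x·I − A) (e.g. by cofactor expansion or by noting that A is similar to its Jordan form J, which has the same characteristic polynomial as A) gives
  χ_A(x) = x^4 - 20*x^3 + 150*x^2 - 500*x + 625
which factors as (x - 5)^4. The eigenvalues (with algebraic multiplicities) are λ = 5 with multiplicity 4.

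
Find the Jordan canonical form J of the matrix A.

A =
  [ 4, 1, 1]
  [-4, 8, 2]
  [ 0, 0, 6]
J_2(6) ⊕ J_1(6)

The characteristic polynomial is
  det(x·I − A) = x^3 - 18*x^2 + 108*x - 216 = (x - 6)^3

Eigenvalues and multiplicities (the geometric multiplicity of λ is n − rank(A − λI), which equals the number of Jordan blocks for λ):
  λ = 6: algebraic multiplicity = 3, geometric multiplicity = 2

Determining the block sizes for each eigenvalue:
  λ = 6: 2 blocks summing to 3 forces exactly one block of size 2 and the rest size 1 → block sizes [2, 1]

Assembling the blocks gives a Jordan form
J =
  [6, 1, 0]
  [0, 6, 0]
  [0, 0, 6]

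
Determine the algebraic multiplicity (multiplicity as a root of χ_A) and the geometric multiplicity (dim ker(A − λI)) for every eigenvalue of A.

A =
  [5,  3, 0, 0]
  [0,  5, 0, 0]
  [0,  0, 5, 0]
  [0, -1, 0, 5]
λ = 5: alg = 4, geom = 3

Step 1 — factor the characteristic polynomial to read off the algebraic multiplicities:
  χ_A(x) = (x - 5)^4

Step 2 — compute geometric multiplicities via the rank-nullity identity g(λ) = n − rank(A − λI):
  rank(A − (5)·I) = 1, so dim ker(A − (5)·I) = n − 1 = 3

Summary:
  λ = 5: algebraic multiplicity = 4, geometric multiplicity = 3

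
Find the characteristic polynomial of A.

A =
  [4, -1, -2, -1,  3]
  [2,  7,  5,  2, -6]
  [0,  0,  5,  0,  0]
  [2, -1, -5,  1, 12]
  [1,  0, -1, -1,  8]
x^5 - 25*x^4 + 250*x^3 - 1250*x^2 + 3125*x - 3125

Expanding det(x·I − A) (e.g. by cofactor expansion or by noting that A is similar to its Jordan form J, which has the same characteristic polynomial as A) gives
  χ_A(x) = x^5 - 25*x^4 + 250*x^3 - 1250*x^2 + 3125*x - 3125
which factors as (x - 5)^5. The eigenvalues (with algebraic multiplicities) are λ = 5 with multiplicity 5.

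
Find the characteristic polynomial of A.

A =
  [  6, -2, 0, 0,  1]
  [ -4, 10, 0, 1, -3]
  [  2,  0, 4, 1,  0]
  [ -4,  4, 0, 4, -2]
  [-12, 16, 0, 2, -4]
x^5 - 20*x^4 + 160*x^3 - 640*x^2 + 1280*x - 1024

Expanding det(x·I − A) (e.g. by cofactor expansion or by noting that A is similar to its Jordan form J, which has the same characteristic polynomial as A) gives
  χ_A(x) = x^5 - 20*x^4 + 160*x^3 - 640*x^2 + 1280*x - 1024
which factors as (x - 4)^5. The eigenvalues (with algebraic multiplicities) are λ = 4 with multiplicity 5.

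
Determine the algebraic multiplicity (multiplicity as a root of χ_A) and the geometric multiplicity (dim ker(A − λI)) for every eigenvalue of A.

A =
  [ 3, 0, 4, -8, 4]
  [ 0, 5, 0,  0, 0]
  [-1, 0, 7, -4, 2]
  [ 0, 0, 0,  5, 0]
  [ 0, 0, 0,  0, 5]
λ = 5: alg = 5, geom = 4

Step 1 — factor the characteristic polynomial to read off the algebraic multiplicities:
  χ_A(x) = (x - 5)^5

Step 2 — compute geometric multiplicities via the rank-nullity identity g(λ) = n − rank(A − λI):
  rank(A − (5)·I) = 1, so dim ker(A − (5)·I) = n − 1 = 4

Summary:
  λ = 5: algebraic multiplicity = 5, geometric multiplicity = 4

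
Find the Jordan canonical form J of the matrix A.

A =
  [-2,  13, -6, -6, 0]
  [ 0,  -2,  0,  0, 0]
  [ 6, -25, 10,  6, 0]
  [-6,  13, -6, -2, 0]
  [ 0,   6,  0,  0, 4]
J_2(-2) ⊕ J_1(4) ⊕ J_1(4) ⊕ J_1(4)

The characteristic polynomial is
  det(x·I − A) = x^5 - 8*x^4 + 4*x^3 + 80*x^2 - 64*x - 256 = (x - 4)^3*(x + 2)^2

Eigenvalues and multiplicities (the geometric multiplicity of λ is n − rank(A − λI), which equals the number of Jordan blocks for λ):
  λ = -2: algebraic multiplicity = 2, geometric multiplicity = 1
  λ = 4: algebraic multiplicity = 3, geometric multiplicity = 3

Determining the block sizes for each eigenvalue:
  λ = -2: one block (gm = 1), so the single block has size am = 2 → block sizes [2]
  λ = 4: gm = am = 3, so every block has size 1 → block sizes [1, 1, 1]

Assembling the blocks gives a Jordan form
J =
  [-2,  1, 0, 0, 0]
  [ 0, -2, 0, 0, 0]
  [ 0,  0, 4, 0, 0]
  [ 0,  0, 0, 4, 0]
  [ 0,  0, 0, 0, 4]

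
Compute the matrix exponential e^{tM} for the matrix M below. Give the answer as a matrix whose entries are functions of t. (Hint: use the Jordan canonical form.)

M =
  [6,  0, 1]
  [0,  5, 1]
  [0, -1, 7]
e^{tM} =
  [exp(6*t), -t^2*exp(6*t)/2, t^2*exp(6*t)/2 + t*exp(6*t)]
  [0, -t*exp(6*t) + exp(6*t), t*exp(6*t)]
  [0, -t*exp(6*t), t*exp(6*t) + exp(6*t)]

Strategy: write M = P · J · P⁻¹ where J is a Jordan canonical form, so e^{tM} = P · e^{tJ} · P⁻¹, and e^{tJ} can be computed block-by-block.

M has Jordan form
J =
  [6, 1, 0]
  [0, 6, 1]
  [0, 0, 6]
(up to reordering of blocks).

Per-block formulas:
  For a 3×3 Jordan block J_3(6): exp(t · J_3(6)) = e^(6t)·(I + t·N + (t^2/2)·N^2), where N is the 3×3 nilpotent shift.

After assembling e^{tJ} and conjugating by P, we get:

e^{tM} =
  [exp(6*t), -t^2*exp(6*t)/2, t^2*exp(6*t)/2 + t*exp(6*t)]
  [0, -t*exp(6*t) + exp(6*t), t*exp(6*t)]
  [0, -t*exp(6*t), t*exp(6*t) + exp(6*t)]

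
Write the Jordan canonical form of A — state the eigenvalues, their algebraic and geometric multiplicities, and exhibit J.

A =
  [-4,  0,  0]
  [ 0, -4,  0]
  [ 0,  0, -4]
J_1(-4) ⊕ J_1(-4) ⊕ J_1(-4)

The characteristic polynomial is
  det(x·I − A) = x^3 + 12*x^2 + 48*x + 64 = (x + 4)^3

Eigenvalues and multiplicities (the geometric multiplicity of λ is n − rank(A − λI), which equals the number of Jordan blocks for λ):
  λ = -4: algebraic multiplicity = 3, geometric multiplicity = 3

Determining the block sizes for each eigenvalue:
  λ = -4: gm = am = 3, so every block has size 1 → block sizes [1, 1, 1]

Assembling the blocks gives a Jordan form
J =
  [-4,  0,  0]
  [ 0, -4,  0]
  [ 0,  0, -4]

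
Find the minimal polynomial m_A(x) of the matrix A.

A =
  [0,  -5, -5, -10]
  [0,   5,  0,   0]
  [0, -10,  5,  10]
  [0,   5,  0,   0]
x^2 - 5*x

The characteristic polynomial is χ_A(x) = x^2*(x - 5)^2, so the eigenvalues are known. The minimal polynomial is
  m_A(x) = Π_λ (x − λ)^{k_λ}
where k_λ is the size of the *largest* Jordan block for λ (equivalently, the smallest k with (A − λI)^k v = 0 for every generalised eigenvector v of λ).

  λ = 0: largest Jordan block has size 1, contributing (x − 0)
  λ = 5: largest Jordan block has size 1, contributing (x − 5)

So m_A(x) = x*(x - 5) = x^2 - 5*x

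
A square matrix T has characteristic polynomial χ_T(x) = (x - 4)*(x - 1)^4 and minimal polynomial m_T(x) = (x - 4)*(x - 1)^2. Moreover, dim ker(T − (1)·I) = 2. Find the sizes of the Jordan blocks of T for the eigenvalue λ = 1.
Block sizes for λ = 1: [2, 2]

Step 1 — from the characteristic polynomial, algebraic multiplicity of λ = 1 is 4. From dim ker(T − (1)·I) = 2, there are exactly 2 Jordan blocks for λ = 1.
Step 2 — from the minimal polynomial, the factor (x − 1)^2 tells us the largest block for λ = 1 has size 2.
Step 3 — with total size 4, 2 blocks, and largest block 2, the block sizes (in nonincreasing order) are [2, 2].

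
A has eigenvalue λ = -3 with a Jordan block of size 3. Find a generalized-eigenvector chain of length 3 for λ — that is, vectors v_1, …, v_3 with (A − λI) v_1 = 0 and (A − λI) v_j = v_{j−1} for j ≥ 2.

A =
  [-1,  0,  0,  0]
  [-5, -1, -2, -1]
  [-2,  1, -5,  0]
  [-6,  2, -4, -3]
A Jordan chain for λ = -3 of length 3:
v_1 = (0, 4, 2, 4)ᵀ
v_2 = (0, -2, -2, -4)ᵀ
v_3 = (0, 0, 1, 0)ᵀ

Let N = A − (-3)·I. We want v_3 with N^3 v_3 = 0 but N^2 v_3 ≠ 0; then v_{j-1} := N · v_j for j = 3, …, 2.

Pick v_3 = (0, 0, 1, 0)ᵀ.
Then v_2 = N · v_3 = (0, -2, -2, -4)ᵀ.
Then v_1 = N · v_2 = (0, 4, 2, 4)ᵀ.

Sanity check: (A − (-3)·I) v_1 = (0, 0, 0, 0)ᵀ = 0. ✓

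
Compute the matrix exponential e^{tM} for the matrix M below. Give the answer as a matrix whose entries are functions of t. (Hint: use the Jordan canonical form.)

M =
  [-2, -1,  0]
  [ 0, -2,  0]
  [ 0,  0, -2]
e^{tM} =
  [exp(-2*t), -t*exp(-2*t), 0]
  [0, exp(-2*t), 0]
  [0, 0, exp(-2*t)]

Strategy: write M = P · J · P⁻¹ where J is a Jordan canonical form, so e^{tM} = P · e^{tJ} · P⁻¹, and e^{tJ} can be computed block-by-block.

M has Jordan form
J =
  [-2,  1,  0]
  [ 0, -2,  0]
  [ 0,  0, -2]
(up to reordering of blocks).

Per-block formulas:
  For a 2×2 Jordan block J_2(-2): exp(t · J_2(-2)) = e^(-2t)·(I + t·N), where N is the 2×2 nilpotent shift.
  For a 1×1 block at λ = -2: exp(t · [-2]) = [e^(-2t)].

After assembling e^{tJ} and conjugating by P, we get:

e^{tM} =
  [exp(-2*t), -t*exp(-2*t), 0]
  [0, exp(-2*t), 0]
  [0, 0, exp(-2*t)]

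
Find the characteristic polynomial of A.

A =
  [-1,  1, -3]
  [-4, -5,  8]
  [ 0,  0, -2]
x^3 + 8*x^2 + 21*x + 18

Expanding det(x·I − A) (e.g. by cofactor expansion or by noting that A is similar to its Jordan form J, which has the same characteristic polynomial as A) gives
  χ_A(x) = x^3 + 8*x^2 + 21*x + 18
which factors as (x + 2)*(x + 3)^2. The eigenvalues (with algebraic multiplicities) are λ = -3 with multiplicity 2, λ = -2 with multiplicity 1.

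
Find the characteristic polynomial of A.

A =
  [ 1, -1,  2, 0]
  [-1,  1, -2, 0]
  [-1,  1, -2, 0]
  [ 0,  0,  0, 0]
x^4

Expanding det(x·I − A) (e.g. by cofactor expansion or by noting that A is similar to its Jordan form J, which has the same characteristic polynomial as A) gives
  χ_A(x) = x^4
which factors as x^4. The eigenvalues (with algebraic multiplicities) are λ = 0 with multiplicity 4.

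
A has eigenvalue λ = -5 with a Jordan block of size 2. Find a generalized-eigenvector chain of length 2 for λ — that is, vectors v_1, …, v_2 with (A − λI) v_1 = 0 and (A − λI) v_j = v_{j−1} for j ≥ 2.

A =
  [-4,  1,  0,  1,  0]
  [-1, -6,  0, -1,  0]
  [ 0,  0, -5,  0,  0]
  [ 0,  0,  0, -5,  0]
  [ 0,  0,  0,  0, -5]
A Jordan chain for λ = -5 of length 2:
v_1 = (1, -1, 0, 0, 0)ᵀ
v_2 = (1, 0, 0, 0, 0)ᵀ

Let N = A − (-5)·I. We want v_2 with N^2 v_2 = 0 but N^1 v_2 ≠ 0; then v_{j-1} := N · v_j for j = 2, …, 2.

Pick v_2 = (1, 0, 0, 0, 0)ᵀ.
Then v_1 = N · v_2 = (1, -1, 0, 0, 0)ᵀ.

Sanity check: (A − (-5)·I) v_1 = (0, 0, 0, 0, 0)ᵀ = 0. ✓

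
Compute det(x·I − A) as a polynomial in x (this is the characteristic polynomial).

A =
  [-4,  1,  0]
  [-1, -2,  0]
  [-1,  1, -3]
x^3 + 9*x^2 + 27*x + 27

Expanding det(x·I − A) (e.g. by cofactor expansion or by noting that A is similar to its Jordan form J, which has the same characteristic polynomial as A) gives
  χ_A(x) = x^3 + 9*x^2 + 27*x + 27
which factors as (x + 3)^3. The eigenvalues (with algebraic multiplicities) are λ = -3 with multiplicity 3.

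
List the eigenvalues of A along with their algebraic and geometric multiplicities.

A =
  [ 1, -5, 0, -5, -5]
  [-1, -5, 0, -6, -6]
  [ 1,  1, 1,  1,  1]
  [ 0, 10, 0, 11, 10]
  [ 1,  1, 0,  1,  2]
λ = 1: alg = 4, geom = 3; λ = 6: alg = 1, geom = 1

Step 1 — factor the characteristic polynomial to read off the algebraic multiplicities:
  χ_A(x) = (x - 6)*(x - 1)^4

Step 2 — compute geometric multiplicities via the rank-nullity identity g(λ) = n − rank(A − λI):
  rank(A − (1)·I) = 2, so dim ker(A − (1)·I) = n − 2 = 3
  rank(A − (6)·I) = 4, so dim ker(A − (6)·I) = n − 4 = 1

Summary:
  λ = 1: algebraic multiplicity = 4, geometric multiplicity = 3
  λ = 6: algebraic multiplicity = 1, geometric multiplicity = 1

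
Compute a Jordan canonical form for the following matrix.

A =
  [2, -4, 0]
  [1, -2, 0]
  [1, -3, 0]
J_3(0)

The characteristic polynomial is
  det(x·I − A) = x^3

Eigenvalues and multiplicities (the geometric multiplicity of λ is n − rank(A − λI), which equals the number of Jordan blocks for λ):
  λ = 0: algebraic multiplicity = 3, geometric multiplicity = 1

Determining the block sizes for each eigenvalue:
  λ = 0: one block (gm = 1), so the single block has size am = 3 → block sizes [3]

Assembling the blocks gives a Jordan form
J =
  [0, 1, 0]
  [0, 0, 1]
  [0, 0, 0]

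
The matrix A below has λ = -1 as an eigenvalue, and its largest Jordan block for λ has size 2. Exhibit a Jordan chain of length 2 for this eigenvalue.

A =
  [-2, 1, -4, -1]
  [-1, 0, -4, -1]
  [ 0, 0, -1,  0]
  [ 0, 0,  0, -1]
A Jordan chain for λ = -1 of length 2:
v_1 = (-1, -1, 0, 0)ᵀ
v_2 = (1, 0, 0, 0)ᵀ

Let N = A − (-1)·I. We want v_2 with N^2 v_2 = 0 but N^1 v_2 ≠ 0; then v_{j-1} := N · v_j for j = 2, …, 2.

Pick v_2 = (1, 0, 0, 0)ᵀ.
Then v_1 = N · v_2 = (-1, -1, 0, 0)ᵀ.

Sanity check: (A − (-1)·I) v_1 = (0, 0, 0, 0)ᵀ = 0. ✓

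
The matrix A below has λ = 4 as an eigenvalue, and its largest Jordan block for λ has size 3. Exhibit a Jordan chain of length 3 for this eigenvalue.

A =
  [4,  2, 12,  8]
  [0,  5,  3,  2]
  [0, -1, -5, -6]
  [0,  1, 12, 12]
A Jordan chain for λ = 4 of length 3:
v_1 = (-2, 0, 2, -3)ᵀ
v_2 = (2, 1, -1, 1)ᵀ
v_3 = (0, 1, 0, 0)ᵀ

Let N = A − (4)·I. We want v_3 with N^3 v_3 = 0 but N^2 v_3 ≠ 0; then v_{j-1} := N · v_j for j = 3, …, 2.

Pick v_3 = (0, 1, 0, 0)ᵀ.
Then v_2 = N · v_3 = (2, 1, -1, 1)ᵀ.
Then v_1 = N · v_2 = (-2, 0, 2, -3)ᵀ.

Sanity check: (A − (4)·I) v_1 = (0, 0, 0, 0)ᵀ = 0. ✓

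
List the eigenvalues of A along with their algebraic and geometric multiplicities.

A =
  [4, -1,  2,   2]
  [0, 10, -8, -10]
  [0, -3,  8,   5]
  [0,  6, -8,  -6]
λ = 4: alg = 4, geom = 2

Step 1 — factor the characteristic polynomial to read off the algebraic multiplicities:
  χ_A(x) = (x - 4)^4

Step 2 — compute geometric multiplicities via the rank-nullity identity g(λ) = n − rank(A − λI):
  rank(A − (4)·I) = 2, so dim ker(A − (4)·I) = n − 2 = 2

Summary:
  λ = 4: algebraic multiplicity = 4, geometric multiplicity = 2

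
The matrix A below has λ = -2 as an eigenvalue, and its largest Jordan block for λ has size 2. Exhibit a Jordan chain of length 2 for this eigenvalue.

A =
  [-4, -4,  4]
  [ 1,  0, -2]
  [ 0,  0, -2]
A Jordan chain for λ = -2 of length 2:
v_1 = (-2, 1, 0)ᵀ
v_2 = (1, 0, 0)ᵀ

Let N = A − (-2)·I. We want v_2 with N^2 v_2 = 0 but N^1 v_2 ≠ 0; then v_{j-1} := N · v_j for j = 2, …, 2.

Pick v_2 = (1, 0, 0)ᵀ.
Then v_1 = N · v_2 = (-2, 1, 0)ᵀ.

Sanity check: (A − (-2)·I) v_1 = (0, 0, 0)ᵀ = 0. ✓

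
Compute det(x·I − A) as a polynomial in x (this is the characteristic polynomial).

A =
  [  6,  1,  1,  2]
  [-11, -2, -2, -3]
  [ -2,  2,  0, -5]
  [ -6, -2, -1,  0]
x^4 - 4*x^3 + 6*x^2 - 4*x + 1

Expanding det(x·I − A) (e.g. by cofactor expansion or by noting that A is similar to its Jordan form J, which has the same characteristic polynomial as A) gives
  χ_A(x) = x^4 - 4*x^3 + 6*x^2 - 4*x + 1
which factors as (x - 1)^4. The eigenvalues (with algebraic multiplicities) are λ = 1 with multiplicity 4.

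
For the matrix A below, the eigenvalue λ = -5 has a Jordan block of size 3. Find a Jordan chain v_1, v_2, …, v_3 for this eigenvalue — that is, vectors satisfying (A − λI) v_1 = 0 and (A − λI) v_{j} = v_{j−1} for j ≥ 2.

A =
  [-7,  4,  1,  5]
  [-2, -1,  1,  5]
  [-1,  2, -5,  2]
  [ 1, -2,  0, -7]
A Jordan chain for λ = -5 of length 3:
v_1 = (2, 2, 1, -1)ᵀ
v_2 = (1, 1, 0, 0)ᵀ
v_3 = (0, 0, 1, 0)ᵀ

Let N = A − (-5)·I. We want v_3 with N^3 v_3 = 0 but N^2 v_3 ≠ 0; then v_{j-1} := N · v_j for j = 3, …, 2.

Pick v_3 = (0, 0, 1, 0)ᵀ.
Then v_2 = N · v_3 = (1, 1, 0, 0)ᵀ.
Then v_1 = N · v_2 = (2, 2, 1, -1)ᵀ.

Sanity check: (A − (-5)·I) v_1 = (0, 0, 0, 0)ᵀ = 0. ✓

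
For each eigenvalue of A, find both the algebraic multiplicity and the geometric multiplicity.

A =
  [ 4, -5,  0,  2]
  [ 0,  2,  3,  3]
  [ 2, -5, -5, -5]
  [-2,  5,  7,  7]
λ = 2: alg = 4, geom = 2

Step 1 — factor the characteristic polynomial to read off the algebraic multiplicities:
  χ_A(x) = (x - 2)^4

Step 2 — compute geometric multiplicities via the rank-nullity identity g(λ) = n − rank(A − λI):
  rank(A − (2)·I) = 2, so dim ker(A − (2)·I) = n − 2 = 2

Summary:
  λ = 2: algebraic multiplicity = 4, geometric multiplicity = 2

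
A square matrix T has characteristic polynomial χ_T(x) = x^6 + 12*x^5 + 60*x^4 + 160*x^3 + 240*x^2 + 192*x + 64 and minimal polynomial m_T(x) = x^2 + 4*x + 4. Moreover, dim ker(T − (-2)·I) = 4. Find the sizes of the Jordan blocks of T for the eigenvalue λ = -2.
Block sizes for λ = -2: [2, 2, 1, 1]

Step 1 — from the characteristic polynomial, algebraic multiplicity of λ = -2 is 6. From dim ker(T − (-2)·I) = 4, there are exactly 4 Jordan blocks for λ = -2.
Step 2 — from the minimal polynomial, the factor (x + 2)^2 tells us the largest block for λ = -2 has size 2.
Step 3 — with total size 6, 4 blocks, and largest block 2, the block sizes (in nonincreasing order) are [2, 2, 1, 1].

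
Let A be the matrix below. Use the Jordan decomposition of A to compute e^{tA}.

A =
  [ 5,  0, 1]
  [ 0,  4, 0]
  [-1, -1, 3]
e^{tA} =
  [t*exp(4*t) + exp(4*t), -t^2*exp(4*t)/2, t*exp(4*t)]
  [0, exp(4*t), 0]
  [-t*exp(4*t), t^2*exp(4*t)/2 - t*exp(4*t), -t*exp(4*t) + exp(4*t)]

Strategy: write A = P · J · P⁻¹ where J is a Jordan canonical form, so e^{tA} = P · e^{tJ} · P⁻¹, and e^{tJ} can be computed block-by-block.

A has Jordan form
J =
  [4, 1, 0]
  [0, 4, 1]
  [0, 0, 4]
(up to reordering of blocks).

Per-block formulas:
  For a 3×3 Jordan block J_3(4): exp(t · J_3(4)) = e^(4t)·(I + t·N + (t^2/2)·N^2), where N is the 3×3 nilpotent shift.

After assembling e^{tJ} and conjugating by P, we get:

e^{tA} =
  [t*exp(4*t) + exp(4*t), -t^2*exp(4*t)/2, t*exp(4*t)]
  [0, exp(4*t), 0]
  [-t*exp(4*t), t^2*exp(4*t)/2 - t*exp(4*t), -t*exp(4*t) + exp(4*t)]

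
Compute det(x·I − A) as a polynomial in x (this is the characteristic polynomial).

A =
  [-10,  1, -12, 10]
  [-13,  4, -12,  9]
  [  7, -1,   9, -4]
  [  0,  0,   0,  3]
x^4 - 6*x^3 + 54*x - 81

Expanding det(x·I − A) (e.g. by cofactor expansion or by noting that A is similar to its Jordan form J, which has the same characteristic polynomial as A) gives
  χ_A(x) = x^4 - 6*x^3 + 54*x - 81
which factors as (x - 3)^3*(x + 3). The eigenvalues (with algebraic multiplicities) are λ = -3 with multiplicity 1, λ = 3 with multiplicity 3.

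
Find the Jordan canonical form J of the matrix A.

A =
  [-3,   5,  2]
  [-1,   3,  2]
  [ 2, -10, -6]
J_2(-2) ⊕ J_1(-2)

The characteristic polynomial is
  det(x·I − A) = x^3 + 6*x^2 + 12*x + 8 = (x + 2)^3

Eigenvalues and multiplicities (the geometric multiplicity of λ is n − rank(A − λI), which equals the number of Jordan blocks for λ):
  λ = -2: algebraic multiplicity = 3, geometric multiplicity = 2

Determining the block sizes for each eigenvalue:
  λ = -2: 2 blocks summing to 3 forces exactly one block of size 2 and the rest size 1 → block sizes [2, 1]

Assembling the blocks gives a Jordan form
J =
  [-2,  1,  0]
  [ 0, -2,  0]
  [ 0,  0, -2]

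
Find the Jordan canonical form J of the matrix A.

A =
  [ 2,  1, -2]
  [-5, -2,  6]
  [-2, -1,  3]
J_3(1)

The characteristic polynomial is
  det(x·I − A) = x^3 - 3*x^2 + 3*x - 1 = (x - 1)^3

Eigenvalues and multiplicities (the geometric multiplicity of λ is n − rank(A − λI), which equals the number of Jordan blocks for λ):
  λ = 1: algebraic multiplicity = 3, geometric multiplicity = 1

Determining the block sizes for each eigenvalue:
  λ = 1: one block (gm = 1), so the single block has size am = 3 → block sizes [3]

Assembling the blocks gives a Jordan form
J =
  [1, 1, 0]
  [0, 1, 1]
  [0, 0, 1]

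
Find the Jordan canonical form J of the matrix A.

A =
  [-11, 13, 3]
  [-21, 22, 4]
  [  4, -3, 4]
J_3(5)

The characteristic polynomial is
  det(x·I − A) = x^3 - 15*x^2 + 75*x - 125 = (x - 5)^3

Eigenvalues and multiplicities (the geometric multiplicity of λ is n − rank(A − λI), which equals the number of Jordan blocks for λ):
  λ = 5: algebraic multiplicity = 3, geometric multiplicity = 1

Determining the block sizes for each eigenvalue:
  λ = 5: one block (gm = 1), so the single block has size am = 3 → block sizes [3]

Assembling the blocks gives a Jordan form
J =
  [5, 1, 0]
  [0, 5, 1]
  [0, 0, 5]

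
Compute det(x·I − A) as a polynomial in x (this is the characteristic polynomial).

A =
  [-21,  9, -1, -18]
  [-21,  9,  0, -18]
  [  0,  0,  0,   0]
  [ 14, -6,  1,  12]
x^4

Expanding det(x·I − A) (e.g. by cofactor expansion or by noting that A is similar to its Jordan form J, which has the same characteristic polynomial as A) gives
  χ_A(x) = x^4
which factors as x^4. The eigenvalues (with algebraic multiplicities) are λ = 0 with multiplicity 4.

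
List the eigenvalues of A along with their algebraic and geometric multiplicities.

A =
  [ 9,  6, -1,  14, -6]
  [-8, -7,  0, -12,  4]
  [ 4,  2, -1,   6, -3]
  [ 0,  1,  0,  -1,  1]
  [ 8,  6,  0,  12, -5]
λ = -1: alg = 5, geom = 2

Step 1 — factor the characteristic polynomial to read off the algebraic multiplicities:
  χ_A(x) = (x + 1)^5

Step 2 — compute geometric multiplicities via the rank-nullity identity g(λ) = n − rank(A − λI):
  rank(A − (-1)·I) = 3, so dim ker(A − (-1)·I) = n − 3 = 2

Summary:
  λ = -1: algebraic multiplicity = 5, geometric multiplicity = 2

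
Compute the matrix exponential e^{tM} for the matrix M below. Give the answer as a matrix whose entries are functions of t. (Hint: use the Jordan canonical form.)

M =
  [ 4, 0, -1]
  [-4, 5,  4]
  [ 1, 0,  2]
e^{tM} =
  [t*exp(3*t) + exp(3*t), 0, -t*exp(3*t)]
  [-2*exp(5*t) + 2*exp(3*t), exp(5*t), 2*exp(5*t) - 2*exp(3*t)]
  [t*exp(3*t), 0, -t*exp(3*t) + exp(3*t)]

Strategy: write M = P · J · P⁻¹ where J is a Jordan canonical form, so e^{tM} = P · e^{tJ} · P⁻¹, and e^{tJ} can be computed block-by-block.

M has Jordan form
J =
  [3, 1, 0]
  [0, 3, 0]
  [0, 0, 5]
(up to reordering of blocks).

Per-block formulas:
  For a 2×2 Jordan block J_2(3): exp(t · J_2(3)) = e^(3t)·(I + t·N), where N is the 2×2 nilpotent shift.
  For a 1×1 block at λ = 5: exp(t · [5]) = [e^(5t)].

After assembling e^{tJ} and conjugating by P, we get:

e^{tM} =
  [t*exp(3*t) + exp(3*t), 0, -t*exp(3*t)]
  [-2*exp(5*t) + 2*exp(3*t), exp(5*t), 2*exp(5*t) - 2*exp(3*t)]
  [t*exp(3*t), 0, -t*exp(3*t) + exp(3*t)]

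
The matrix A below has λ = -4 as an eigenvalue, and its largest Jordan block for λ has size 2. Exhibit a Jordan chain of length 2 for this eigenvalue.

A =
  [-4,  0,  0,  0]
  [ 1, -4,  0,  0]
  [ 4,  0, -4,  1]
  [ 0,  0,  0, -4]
A Jordan chain for λ = -4 of length 2:
v_1 = (0, 1, 4, 0)ᵀ
v_2 = (1, 0, 0, 0)ᵀ

Let N = A − (-4)·I. We want v_2 with N^2 v_2 = 0 but N^1 v_2 ≠ 0; then v_{j-1} := N · v_j for j = 2, …, 2.

Pick v_2 = (1, 0, 0, 0)ᵀ.
Then v_1 = N · v_2 = (0, 1, 4, 0)ᵀ.

Sanity check: (A − (-4)·I) v_1 = (0, 0, 0, 0)ᵀ = 0. ✓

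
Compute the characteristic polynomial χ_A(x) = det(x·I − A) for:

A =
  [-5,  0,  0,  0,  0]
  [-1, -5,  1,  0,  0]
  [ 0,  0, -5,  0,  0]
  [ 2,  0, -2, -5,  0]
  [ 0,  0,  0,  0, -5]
x^5 + 25*x^4 + 250*x^3 + 1250*x^2 + 3125*x + 3125

Expanding det(x·I − A) (e.g. by cofactor expansion or by noting that A is similar to its Jordan form J, which has the same characteristic polynomial as A) gives
  χ_A(x) = x^5 + 25*x^4 + 250*x^3 + 1250*x^2 + 3125*x + 3125
which factors as (x + 5)^5. The eigenvalues (with algebraic multiplicities) are λ = -5 with multiplicity 5.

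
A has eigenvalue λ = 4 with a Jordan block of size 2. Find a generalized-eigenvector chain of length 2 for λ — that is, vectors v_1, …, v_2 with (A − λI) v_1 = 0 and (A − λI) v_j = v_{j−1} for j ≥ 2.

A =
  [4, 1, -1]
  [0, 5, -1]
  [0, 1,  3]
A Jordan chain for λ = 4 of length 2:
v_1 = (1, 1, 1)ᵀ
v_2 = (0, 1, 0)ᵀ

Let N = A − (4)·I. We want v_2 with N^2 v_2 = 0 but N^1 v_2 ≠ 0; then v_{j-1} := N · v_j for j = 2, …, 2.

Pick v_2 = (0, 1, 0)ᵀ.
Then v_1 = N · v_2 = (1, 1, 1)ᵀ.

Sanity check: (A − (4)·I) v_1 = (0, 0, 0)ᵀ = 0. ✓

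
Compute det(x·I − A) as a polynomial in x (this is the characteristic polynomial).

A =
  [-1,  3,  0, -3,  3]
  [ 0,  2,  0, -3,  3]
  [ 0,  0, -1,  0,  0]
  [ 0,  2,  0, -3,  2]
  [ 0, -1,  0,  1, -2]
x^5 + 5*x^4 + 10*x^3 + 10*x^2 + 5*x + 1

Expanding det(x·I − A) (e.g. by cofactor expansion or by noting that A is similar to its Jordan form J, which has the same characteristic polynomial as A) gives
  χ_A(x) = x^5 + 5*x^4 + 10*x^3 + 10*x^2 + 5*x + 1
which factors as (x + 1)^5. The eigenvalues (with algebraic multiplicities) are λ = -1 with multiplicity 5.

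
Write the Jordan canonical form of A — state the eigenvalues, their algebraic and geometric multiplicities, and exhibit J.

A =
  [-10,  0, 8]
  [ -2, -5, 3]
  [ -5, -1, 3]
J_3(-4)

The characteristic polynomial is
  det(x·I − A) = x^3 + 12*x^2 + 48*x + 64 = (x + 4)^3

Eigenvalues and multiplicities (the geometric multiplicity of λ is n − rank(A − λI), which equals the number of Jordan blocks for λ):
  λ = -4: algebraic multiplicity = 3, geometric multiplicity = 1

Determining the block sizes for each eigenvalue:
  λ = -4: one block (gm = 1), so the single block has size am = 3 → block sizes [3]

Assembling the blocks gives a Jordan form
J =
  [-4,  1,  0]
  [ 0, -4,  1]
  [ 0,  0, -4]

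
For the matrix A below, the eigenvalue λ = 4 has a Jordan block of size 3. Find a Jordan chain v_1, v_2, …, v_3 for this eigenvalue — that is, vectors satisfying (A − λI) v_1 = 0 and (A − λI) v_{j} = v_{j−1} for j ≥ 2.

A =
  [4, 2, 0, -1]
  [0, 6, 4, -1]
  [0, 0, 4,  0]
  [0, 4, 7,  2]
A Jordan chain for λ = 4 of length 3:
v_1 = (1, 1, 0, 2)ᵀ
v_2 = (0, 4, 0, 7)ᵀ
v_3 = (0, 0, 1, 0)ᵀ

Let N = A − (4)·I. We want v_3 with N^3 v_3 = 0 but N^2 v_3 ≠ 0; then v_{j-1} := N · v_j for j = 3, …, 2.

Pick v_3 = (0, 0, 1, 0)ᵀ.
Then v_2 = N · v_3 = (0, 4, 0, 7)ᵀ.
Then v_1 = N · v_2 = (1, 1, 0, 2)ᵀ.

Sanity check: (A − (4)·I) v_1 = (0, 0, 0, 0)ᵀ = 0. ✓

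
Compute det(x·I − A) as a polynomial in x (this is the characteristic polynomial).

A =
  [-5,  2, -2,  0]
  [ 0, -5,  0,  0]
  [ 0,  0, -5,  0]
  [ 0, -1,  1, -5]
x^4 + 20*x^3 + 150*x^2 + 500*x + 625

Expanding det(x·I − A) (e.g. by cofactor expansion or by noting that A is similar to its Jordan form J, which has the same characteristic polynomial as A) gives
  χ_A(x) = x^4 + 20*x^3 + 150*x^2 + 500*x + 625
which factors as (x + 5)^4. The eigenvalues (with algebraic multiplicities) are λ = -5 with multiplicity 4.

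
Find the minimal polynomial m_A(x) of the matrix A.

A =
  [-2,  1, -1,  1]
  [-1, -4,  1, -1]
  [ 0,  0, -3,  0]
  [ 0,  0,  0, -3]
x^2 + 6*x + 9

The characteristic polynomial is χ_A(x) = (x + 3)^4, so the eigenvalues are known. The minimal polynomial is
  m_A(x) = Π_λ (x − λ)^{k_λ}
where k_λ is the size of the *largest* Jordan block for λ (equivalently, the smallest k with (A − λI)^k v = 0 for every generalised eigenvector v of λ).

  λ = -3: largest Jordan block has size 2, contributing (x + 3)^2

So m_A(x) = (x + 3)^2 = x^2 + 6*x + 9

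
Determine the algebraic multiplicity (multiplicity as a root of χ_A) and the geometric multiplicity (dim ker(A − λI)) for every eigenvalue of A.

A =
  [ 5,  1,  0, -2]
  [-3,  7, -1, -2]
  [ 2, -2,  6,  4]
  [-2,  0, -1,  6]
λ = 6: alg = 4, geom = 2

Step 1 — factor the characteristic polynomial to read off the algebraic multiplicities:
  χ_A(x) = (x - 6)^4

Step 2 — compute geometric multiplicities via the rank-nullity identity g(λ) = n − rank(A − λI):
  rank(A − (6)·I) = 2, so dim ker(A − (6)·I) = n − 2 = 2

Summary:
  λ = 6: algebraic multiplicity = 4, geometric multiplicity = 2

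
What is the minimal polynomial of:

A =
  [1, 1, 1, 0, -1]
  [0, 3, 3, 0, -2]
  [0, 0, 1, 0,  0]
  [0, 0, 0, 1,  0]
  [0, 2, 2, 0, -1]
x^3 - 3*x^2 + 3*x - 1

The characteristic polynomial is χ_A(x) = (x - 1)^5, so the eigenvalues are known. The minimal polynomial is
  m_A(x) = Π_λ (x − λ)^{k_λ}
where k_λ is the size of the *largest* Jordan block for λ (equivalently, the smallest k with (A − λI)^k v = 0 for every generalised eigenvector v of λ).

  λ = 1: largest Jordan block has size 3, contributing (x − 1)^3

So m_A(x) = (x - 1)^3 = x^3 - 3*x^2 + 3*x - 1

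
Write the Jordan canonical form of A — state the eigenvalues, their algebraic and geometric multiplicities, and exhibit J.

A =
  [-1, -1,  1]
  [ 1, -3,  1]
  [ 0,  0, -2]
J_2(-2) ⊕ J_1(-2)

The characteristic polynomial is
  det(x·I − A) = x^3 + 6*x^2 + 12*x + 8 = (x + 2)^3

Eigenvalues and multiplicities (the geometric multiplicity of λ is n − rank(A − λI), which equals the number of Jordan blocks for λ):
  λ = -2: algebraic multiplicity = 3, geometric multiplicity = 2

Determining the block sizes for each eigenvalue:
  λ = -2: 2 blocks summing to 3 forces exactly one block of size 2 and the rest size 1 → block sizes [2, 1]

Assembling the blocks gives a Jordan form
J =
  [-2,  1,  0]
  [ 0, -2,  0]
  [ 0,  0, -2]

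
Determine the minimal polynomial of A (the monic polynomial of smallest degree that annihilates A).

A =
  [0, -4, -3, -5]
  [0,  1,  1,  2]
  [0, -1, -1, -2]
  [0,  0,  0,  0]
x^3

The characteristic polynomial is χ_A(x) = x^4, so the eigenvalues are known. The minimal polynomial is
  m_A(x) = Π_λ (x − λ)^{k_λ}
where k_λ is the size of the *largest* Jordan block for λ (equivalently, the smallest k with (A − λI)^k v = 0 for every generalised eigenvector v of λ).

  λ = 0: largest Jordan block has size 3, contributing (x − 0)^3

So m_A(x) = x^3 = x^3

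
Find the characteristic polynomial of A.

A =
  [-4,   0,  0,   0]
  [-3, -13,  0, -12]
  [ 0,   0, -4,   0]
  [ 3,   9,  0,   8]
x^4 + 13*x^3 + 60*x^2 + 112*x + 64

Expanding det(x·I − A) (e.g. by cofactor expansion or by noting that A is similar to its Jordan form J, which has the same characteristic polynomial as A) gives
  χ_A(x) = x^4 + 13*x^3 + 60*x^2 + 112*x + 64
which factors as (x + 1)*(x + 4)^3. The eigenvalues (with algebraic multiplicities) are λ = -4 with multiplicity 3, λ = -1 with multiplicity 1.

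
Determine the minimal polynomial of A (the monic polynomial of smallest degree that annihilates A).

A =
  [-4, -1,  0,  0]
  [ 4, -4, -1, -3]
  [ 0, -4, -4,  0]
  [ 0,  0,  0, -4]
x^3 + 12*x^2 + 48*x + 64

The characteristic polynomial is χ_A(x) = (x + 4)^4, so the eigenvalues are known. The minimal polynomial is
  m_A(x) = Π_λ (x − λ)^{k_λ}
where k_λ is the size of the *largest* Jordan block for λ (equivalently, the smallest k with (A − λI)^k v = 0 for every generalised eigenvector v of λ).

  λ = -4: largest Jordan block has size 3, contributing (x + 4)^3

So m_A(x) = (x + 4)^3 = x^3 + 12*x^2 + 48*x + 64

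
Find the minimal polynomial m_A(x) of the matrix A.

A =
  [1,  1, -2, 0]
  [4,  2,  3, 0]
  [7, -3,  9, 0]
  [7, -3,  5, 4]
x^3 - 12*x^2 + 48*x - 64

The characteristic polynomial is χ_A(x) = (x - 4)^4, so the eigenvalues are known. The minimal polynomial is
  m_A(x) = Π_λ (x − λ)^{k_λ}
where k_λ is the size of the *largest* Jordan block for λ (equivalently, the smallest k with (A − λI)^k v = 0 for every generalised eigenvector v of λ).

  λ = 4: largest Jordan block has size 3, contributing (x − 4)^3

So m_A(x) = (x - 4)^3 = x^3 - 12*x^2 + 48*x - 64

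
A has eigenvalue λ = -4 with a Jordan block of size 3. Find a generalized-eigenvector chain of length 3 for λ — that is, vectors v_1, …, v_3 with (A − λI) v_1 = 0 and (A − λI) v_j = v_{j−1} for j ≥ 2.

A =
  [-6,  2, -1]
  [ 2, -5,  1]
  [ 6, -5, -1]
A Jordan chain for λ = -4 of length 3:
v_1 = (2, 0, -4)ᵀ
v_2 = (-2, 2, 6)ᵀ
v_3 = (1, 0, 0)ᵀ

Let N = A − (-4)·I. We want v_3 with N^3 v_3 = 0 but N^2 v_3 ≠ 0; then v_{j-1} := N · v_j for j = 3, …, 2.

Pick v_3 = (1, 0, 0)ᵀ.
Then v_2 = N · v_3 = (-2, 2, 6)ᵀ.
Then v_1 = N · v_2 = (2, 0, -4)ᵀ.

Sanity check: (A − (-4)·I) v_1 = (0, 0, 0)ᵀ = 0. ✓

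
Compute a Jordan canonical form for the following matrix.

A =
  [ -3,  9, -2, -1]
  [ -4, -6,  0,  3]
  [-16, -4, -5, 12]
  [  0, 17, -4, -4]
J_2(-5) ⊕ J_1(-5) ⊕ J_1(-3)

The characteristic polynomial is
  det(x·I − A) = x^4 + 18*x^3 + 120*x^2 + 350*x + 375 = (x + 3)*(x + 5)^3

Eigenvalues and multiplicities (the geometric multiplicity of λ is n − rank(A − λI), which equals the number of Jordan blocks for λ):
  λ = -5: algebraic multiplicity = 3, geometric multiplicity = 2
  λ = -3: algebraic multiplicity = 1, geometric multiplicity = 1

Determining the block sizes for each eigenvalue:
  λ = -5: 2 blocks summing to 3 forces exactly one block of size 2 and the rest size 1 → block sizes [2, 1]
  λ = -3: one block (gm = 1), so the single block has size am = 1 → block sizes [1]

Assembling the blocks gives a Jordan form
J =
  [-5,  1,  0,  0]
  [ 0, -5,  0,  0]
  [ 0,  0, -5,  0]
  [ 0,  0,  0, -3]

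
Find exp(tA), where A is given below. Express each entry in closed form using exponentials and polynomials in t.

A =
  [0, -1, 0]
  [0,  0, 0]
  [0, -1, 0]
e^{tA} =
  [1, -t, 0]
  [0, 1, 0]
  [0, -t, 1]

Strategy: write A = P · J · P⁻¹ where J is a Jordan canonical form, so e^{tA} = P · e^{tJ} · P⁻¹, and e^{tJ} can be computed block-by-block.

A has Jordan form
J =
  [0, 1, 0]
  [0, 0, 0]
  [0, 0, 0]
(up to reordering of blocks).

Per-block formulas:
  For a 2×2 Jordan block J_2(0): exp(t · J_2(0)) = e^(0t)·(I + t·N), where N is the 2×2 nilpotent shift.
  For a 1×1 block at λ = 0: exp(t · [0]) = [e^(0t)].

After assembling e^{tJ} and conjugating by P, we get:

e^{tA} =
  [1, -t, 0]
  [0, 1, 0]
  [0, -t, 1]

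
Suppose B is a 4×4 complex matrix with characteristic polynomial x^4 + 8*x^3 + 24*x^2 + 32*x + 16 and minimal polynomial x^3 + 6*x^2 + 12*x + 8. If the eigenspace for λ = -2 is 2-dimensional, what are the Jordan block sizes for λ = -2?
Block sizes for λ = -2: [3, 1]

Step 1 — from the characteristic polynomial, algebraic multiplicity of λ = -2 is 4. From dim ker(B − (-2)·I) = 2, there are exactly 2 Jordan blocks for λ = -2.
Step 2 — from the minimal polynomial, the factor (x + 2)^3 tells us the largest block for λ = -2 has size 3.
Step 3 — with total size 4, 2 blocks, and largest block 3, the block sizes (in nonincreasing order) are [3, 1].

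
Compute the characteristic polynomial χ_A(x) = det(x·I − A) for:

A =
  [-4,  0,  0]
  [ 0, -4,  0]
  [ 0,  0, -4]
x^3 + 12*x^2 + 48*x + 64

Expanding det(x·I − A) (e.g. by cofactor expansion or by noting that A is similar to its Jordan form J, which has the same characteristic polynomial as A) gives
  χ_A(x) = x^3 + 12*x^2 + 48*x + 64
which factors as (x + 4)^3. The eigenvalues (with algebraic multiplicities) are λ = -4 with multiplicity 3.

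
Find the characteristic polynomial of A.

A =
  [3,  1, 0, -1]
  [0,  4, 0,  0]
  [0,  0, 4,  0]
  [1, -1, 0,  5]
x^4 - 16*x^3 + 96*x^2 - 256*x + 256

Expanding det(x·I − A) (e.g. by cofactor expansion or by noting that A is similar to its Jordan form J, which has the same characteristic polynomial as A) gives
  χ_A(x) = x^4 - 16*x^3 + 96*x^2 - 256*x + 256
which factors as (x - 4)^4. The eigenvalues (with algebraic multiplicities) are λ = 4 with multiplicity 4.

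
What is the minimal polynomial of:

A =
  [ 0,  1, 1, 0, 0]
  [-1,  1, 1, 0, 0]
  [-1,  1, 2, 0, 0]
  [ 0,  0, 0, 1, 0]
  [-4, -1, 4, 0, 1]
x^3 - 3*x^2 + 3*x - 1

The characteristic polynomial is χ_A(x) = (x - 1)^5, so the eigenvalues are known. The minimal polynomial is
  m_A(x) = Π_λ (x − λ)^{k_λ}
where k_λ is the size of the *largest* Jordan block for λ (equivalently, the smallest k with (A − λI)^k v = 0 for every generalised eigenvector v of λ).

  λ = 1: largest Jordan block has size 3, contributing (x − 1)^3

So m_A(x) = (x - 1)^3 = x^3 - 3*x^2 + 3*x - 1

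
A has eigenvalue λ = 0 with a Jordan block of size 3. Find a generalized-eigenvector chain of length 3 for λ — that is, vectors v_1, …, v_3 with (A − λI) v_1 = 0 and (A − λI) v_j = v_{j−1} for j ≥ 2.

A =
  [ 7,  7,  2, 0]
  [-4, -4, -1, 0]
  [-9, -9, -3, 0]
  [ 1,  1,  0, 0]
A Jordan chain for λ = 0 of length 3:
v_1 = (3, -3, 0, 3)ᵀ
v_2 = (7, -4, -9, 1)ᵀ
v_3 = (1, 0, 0, 0)ᵀ

Let N = A − (0)·I. We want v_3 with N^3 v_3 = 0 but N^2 v_3 ≠ 0; then v_{j-1} := N · v_j for j = 3, …, 2.

Pick v_3 = (1, 0, 0, 0)ᵀ.
Then v_2 = N · v_3 = (7, -4, -9, 1)ᵀ.
Then v_1 = N · v_2 = (3, -3, 0, 3)ᵀ.

Sanity check: (A − (0)·I) v_1 = (0, 0, 0, 0)ᵀ = 0. ✓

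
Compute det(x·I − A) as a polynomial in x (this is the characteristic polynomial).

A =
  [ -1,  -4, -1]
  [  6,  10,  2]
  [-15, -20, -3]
x^3 - 6*x^2 + 12*x - 8

Expanding det(x·I − A) (e.g. by cofactor expansion or by noting that A is similar to its Jordan form J, which has the same characteristic polynomial as A) gives
  χ_A(x) = x^3 - 6*x^2 + 12*x - 8
which factors as (x - 2)^3. The eigenvalues (with algebraic multiplicities) are λ = 2 with multiplicity 3.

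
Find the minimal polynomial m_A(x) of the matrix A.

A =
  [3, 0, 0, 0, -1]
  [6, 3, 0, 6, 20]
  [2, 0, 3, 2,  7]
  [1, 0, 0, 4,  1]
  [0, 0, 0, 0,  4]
x^2 - 7*x + 12

The characteristic polynomial is χ_A(x) = (x - 4)^2*(x - 3)^3, so the eigenvalues are known. The minimal polynomial is
  m_A(x) = Π_λ (x − λ)^{k_λ}
where k_λ is the size of the *largest* Jordan block for λ (equivalently, the smallest k with (A − λI)^k v = 0 for every generalised eigenvector v of λ).

  λ = 3: largest Jordan block has size 1, contributing (x − 3)
  λ = 4: largest Jordan block has size 1, contributing (x − 4)

So m_A(x) = (x - 4)*(x - 3) = x^2 - 7*x + 12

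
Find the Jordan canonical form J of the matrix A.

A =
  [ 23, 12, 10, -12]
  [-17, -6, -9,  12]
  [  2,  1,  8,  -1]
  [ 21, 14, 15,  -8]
J_1(-1) ⊕ J_3(6)

The characteristic polynomial is
  det(x·I − A) = x^4 - 17*x^3 + 90*x^2 - 108*x - 216 = (x - 6)^3*(x + 1)

Eigenvalues and multiplicities (the geometric multiplicity of λ is n − rank(A − λI), which equals the number of Jordan blocks for λ):
  λ = -1: algebraic multiplicity = 1, geometric multiplicity = 1
  λ = 6: algebraic multiplicity = 3, geometric multiplicity = 1

Determining the block sizes for each eigenvalue:
  λ = -1: one block (gm = 1), so the single block has size am = 1 → block sizes [1]
  λ = 6: one block (gm = 1), so the single block has size am = 3 → block sizes [3]

Assembling the blocks gives a Jordan form
J =
  [-1, 0, 0, 0]
  [ 0, 6, 1, 0]
  [ 0, 0, 6, 1]
  [ 0, 0, 0, 6]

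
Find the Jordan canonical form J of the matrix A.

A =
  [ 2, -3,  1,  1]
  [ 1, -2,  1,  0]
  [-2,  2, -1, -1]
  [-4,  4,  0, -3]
J_2(-1) ⊕ J_2(-1)

The characteristic polynomial is
  det(x·I − A) = x^4 + 4*x^3 + 6*x^2 + 4*x + 1 = (x + 1)^4

Eigenvalues and multiplicities (the geometric multiplicity of λ is n − rank(A − λI), which equals the number of Jordan blocks for λ):
  λ = -1: algebraic multiplicity = 4, geometric multiplicity = 2

Determining the block sizes for each eigenvalue:
  λ = -1: with am = 4 and gm = 2, the partition is not yet determined (e.g. several partitions of 4 into 2 parts exist). Let N = A − (-1)·I. Computing rank(N^1) = 2, rank(N^2) = 0; the number of blocks of size ≥ j is rank(N^{j−1}) − rank(N^j), giving [2, 2]. So we have 2 block(s) of size 2 → block sizes [2, 2]

Assembling the blocks gives a Jordan form
J =
  [-1,  1,  0,  0]
  [ 0, -1,  0,  0]
  [ 0,  0, -1,  1]
  [ 0,  0,  0, -1]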